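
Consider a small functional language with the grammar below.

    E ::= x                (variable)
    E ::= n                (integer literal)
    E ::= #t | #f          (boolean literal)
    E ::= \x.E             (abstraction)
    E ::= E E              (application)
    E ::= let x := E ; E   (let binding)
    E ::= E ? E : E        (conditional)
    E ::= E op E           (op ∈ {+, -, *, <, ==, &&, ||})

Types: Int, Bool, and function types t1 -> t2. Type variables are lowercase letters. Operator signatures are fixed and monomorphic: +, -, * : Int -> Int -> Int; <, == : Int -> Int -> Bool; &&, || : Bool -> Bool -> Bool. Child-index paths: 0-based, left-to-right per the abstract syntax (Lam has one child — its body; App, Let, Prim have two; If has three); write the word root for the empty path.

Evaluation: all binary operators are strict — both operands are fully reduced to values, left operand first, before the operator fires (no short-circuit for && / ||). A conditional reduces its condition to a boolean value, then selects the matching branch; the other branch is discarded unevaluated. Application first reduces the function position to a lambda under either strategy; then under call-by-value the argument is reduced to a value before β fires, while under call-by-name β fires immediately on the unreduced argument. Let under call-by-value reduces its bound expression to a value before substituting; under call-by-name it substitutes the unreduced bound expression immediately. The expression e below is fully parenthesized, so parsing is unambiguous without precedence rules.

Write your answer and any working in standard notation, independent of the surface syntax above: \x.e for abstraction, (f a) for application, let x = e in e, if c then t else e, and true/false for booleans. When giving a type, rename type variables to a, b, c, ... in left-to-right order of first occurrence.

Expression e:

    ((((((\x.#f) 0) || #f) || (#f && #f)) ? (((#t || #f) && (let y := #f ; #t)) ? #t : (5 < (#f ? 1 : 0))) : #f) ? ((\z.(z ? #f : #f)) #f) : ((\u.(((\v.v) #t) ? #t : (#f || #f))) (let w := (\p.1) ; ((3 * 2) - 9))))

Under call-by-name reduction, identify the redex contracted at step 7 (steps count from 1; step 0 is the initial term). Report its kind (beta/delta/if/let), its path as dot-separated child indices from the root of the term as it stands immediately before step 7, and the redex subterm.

Answer: beta at root : ((\u.(if ((\v.v) true) then true else (false || false))) (let w = (\p.1) in ((3 * 2) - 9)))

Working:
step 0: (if (if ((((\x.false) 0) || false) || (false && false)) then (if ((true || false) && (let y = false in true)) then true else (5 < (if false then 1 else 0))) else false) then ((\z.(if z then false else false)) false) else ((\u.(if ((\v.v) true) then true else (false || false))) (let w = (\p.1) in ((3 * 2) - 9))))
step 1: [beta@0.0.0.0] (if (if ((false || false) || (false && false)) then (if ((true || false) && (let y = false in true)) then true else (5 < (if false then 1 else 0))) else false) then ((\z.(if z then false else false)) false) else ((\u.(if ((\v.v) true) then true else (false || false))) (let w = (\p.1) in ((3 * 2) - 9))))
step 2: [delta@0.0.0] (if (if (false || (false && false)) then (if ((true || false) && (let y = false in true)) then true else (5 < (if false then 1 else 0))) else false) then ((\z.(if z then false else false)) false) else ((\u.(if ((\v.v) true) then true else (false || false))) (let w = (\p.1) in ((3 * 2) - 9))))
step 3: [delta@0.0.1] (if (if (false || false) then (if ((true || false) && (let y = false in true)) then true else (5 < (if false then 1 else 0))) else false) then ((\z.(if z then false else false)) false) else ((\u.(if ((\v.v) true) then true else (false || false))) (let w = (\p.1) in ((3 * 2) - 9))))
step 4: [delta@0.0] (if (if false then (if ((true || false) && (let y = false in true)) then true else (5 < (if false then 1 else 0))) else false) then ((\z.(if z then false else false)) false) else ((\u.(if ((\v.v) true) then true else (false || false))) (let w = (\p.1) in ((3 * 2) - 9))))
step 5: [if@0] (if false then ((\z.(if z then false else false)) false) else ((\u.(if ((\v.v) true) then true else (false || false))) (let w = (\p.1) in ((3 * 2) - 9))))
step 6: [if@root] ((\u.(if ((\v.v) true) then true else (false || false))) (let w = (\p.1) in ((3 * 2) - 9)))
step 7: [beta@root] (if ((\v.v) true) then true else (false || false))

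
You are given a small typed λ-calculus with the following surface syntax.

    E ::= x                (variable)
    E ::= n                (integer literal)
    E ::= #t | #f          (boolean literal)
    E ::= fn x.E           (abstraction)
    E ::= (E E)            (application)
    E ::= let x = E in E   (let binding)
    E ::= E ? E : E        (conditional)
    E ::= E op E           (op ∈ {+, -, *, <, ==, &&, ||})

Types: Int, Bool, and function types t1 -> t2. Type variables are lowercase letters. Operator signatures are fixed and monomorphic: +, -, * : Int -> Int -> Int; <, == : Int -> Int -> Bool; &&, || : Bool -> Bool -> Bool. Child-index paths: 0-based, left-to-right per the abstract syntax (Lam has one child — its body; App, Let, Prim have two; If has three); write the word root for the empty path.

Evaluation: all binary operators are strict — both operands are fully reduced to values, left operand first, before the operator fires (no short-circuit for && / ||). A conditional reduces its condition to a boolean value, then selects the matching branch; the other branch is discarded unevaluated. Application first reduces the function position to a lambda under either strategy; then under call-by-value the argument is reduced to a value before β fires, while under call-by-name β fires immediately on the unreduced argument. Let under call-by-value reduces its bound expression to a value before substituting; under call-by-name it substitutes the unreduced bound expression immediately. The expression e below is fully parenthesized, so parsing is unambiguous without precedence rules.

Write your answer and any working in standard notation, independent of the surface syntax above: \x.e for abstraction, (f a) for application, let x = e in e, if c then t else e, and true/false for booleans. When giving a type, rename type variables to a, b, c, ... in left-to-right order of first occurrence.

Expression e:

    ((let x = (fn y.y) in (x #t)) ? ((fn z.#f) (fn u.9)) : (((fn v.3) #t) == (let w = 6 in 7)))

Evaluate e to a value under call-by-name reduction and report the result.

Working:
step 0: (if (let x = (\y.y) in (x true)) then ((\z.false) (\u.9)) else (((\v.3) true) == (let w = 6 in 7)))
step 1: [let@0] (if ((\y.y) true) then ((\z.false) (\u.9)) else (((\v.3) true) == (let w = 6 in 7)))
step 2: [beta@0] (if true then ((\z.false) (\u.9)) else (((\v.3) true) == (let w = 6 in 7)))
step 3: [if@root] ((\z.false) (\u.9))
step 4: [beta@root] false

Answer: false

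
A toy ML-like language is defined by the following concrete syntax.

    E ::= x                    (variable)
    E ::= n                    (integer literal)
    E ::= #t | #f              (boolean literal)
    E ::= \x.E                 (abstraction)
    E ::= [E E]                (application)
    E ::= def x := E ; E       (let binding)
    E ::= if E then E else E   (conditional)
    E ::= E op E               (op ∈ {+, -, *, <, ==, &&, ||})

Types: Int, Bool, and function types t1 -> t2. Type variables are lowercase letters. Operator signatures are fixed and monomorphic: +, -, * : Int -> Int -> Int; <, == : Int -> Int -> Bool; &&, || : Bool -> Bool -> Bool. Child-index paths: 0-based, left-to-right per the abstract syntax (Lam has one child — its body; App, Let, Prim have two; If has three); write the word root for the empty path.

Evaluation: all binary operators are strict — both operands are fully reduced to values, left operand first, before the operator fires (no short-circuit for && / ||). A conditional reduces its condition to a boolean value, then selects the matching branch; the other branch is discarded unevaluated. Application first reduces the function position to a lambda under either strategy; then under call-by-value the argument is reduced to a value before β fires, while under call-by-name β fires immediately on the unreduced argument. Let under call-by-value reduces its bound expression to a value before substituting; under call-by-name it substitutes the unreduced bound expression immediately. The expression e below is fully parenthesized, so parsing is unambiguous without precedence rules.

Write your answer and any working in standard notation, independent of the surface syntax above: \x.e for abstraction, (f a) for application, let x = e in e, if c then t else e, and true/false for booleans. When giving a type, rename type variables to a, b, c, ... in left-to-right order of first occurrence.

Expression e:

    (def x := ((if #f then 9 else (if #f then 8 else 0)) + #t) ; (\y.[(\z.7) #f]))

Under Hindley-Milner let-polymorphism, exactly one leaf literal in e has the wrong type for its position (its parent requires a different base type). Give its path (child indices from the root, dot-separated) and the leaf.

Answer: 0.1 : true

Trace:
  unify Bool ~ Bool
  unify Bool ~ Bool
  unify Int ~ Int
  unify Int ~ Int
  unify Int ~ Int
  unify Bool ~ Int
  FAIL: mismatch Bool ~ Int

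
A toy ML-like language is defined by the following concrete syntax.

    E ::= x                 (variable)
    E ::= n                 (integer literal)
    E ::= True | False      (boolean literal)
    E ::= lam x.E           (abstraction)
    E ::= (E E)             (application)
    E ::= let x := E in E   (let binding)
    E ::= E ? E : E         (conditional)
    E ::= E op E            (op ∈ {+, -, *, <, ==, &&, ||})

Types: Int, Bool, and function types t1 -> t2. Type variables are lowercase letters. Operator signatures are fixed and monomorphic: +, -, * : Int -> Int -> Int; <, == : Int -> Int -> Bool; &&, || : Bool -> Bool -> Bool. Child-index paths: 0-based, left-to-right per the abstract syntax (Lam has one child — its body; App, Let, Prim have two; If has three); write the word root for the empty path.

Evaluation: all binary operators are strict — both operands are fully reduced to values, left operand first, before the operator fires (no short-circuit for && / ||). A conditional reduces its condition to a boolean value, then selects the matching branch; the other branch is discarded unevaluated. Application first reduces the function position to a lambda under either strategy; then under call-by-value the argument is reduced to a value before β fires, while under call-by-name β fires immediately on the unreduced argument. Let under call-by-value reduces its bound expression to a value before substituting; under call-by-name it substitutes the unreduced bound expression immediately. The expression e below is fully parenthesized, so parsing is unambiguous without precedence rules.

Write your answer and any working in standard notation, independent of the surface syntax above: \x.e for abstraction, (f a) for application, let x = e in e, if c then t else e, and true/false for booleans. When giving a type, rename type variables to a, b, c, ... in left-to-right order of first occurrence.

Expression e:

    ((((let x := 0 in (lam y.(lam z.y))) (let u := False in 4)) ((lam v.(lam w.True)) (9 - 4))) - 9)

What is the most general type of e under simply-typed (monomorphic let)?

Trace:
let x : Int
y : a
\z._ : b -> a
\y._ : a -> b -> a
let u : Bool
  unify a -> b -> a ~ Int -> c
  unify a ~ Int
  unify b -> Int ~ c
_ _ : b -> Int
\w._ : e -> Bool
\v._ : d -> e -> Bool
  unify Int ~ Int
  unify Int ~ Int
  unify d -> e -> Bool ~ Int -> f
  unify d ~ Int
  unify e -> Bool ~ f
_ _ : e -> Bool
  unify b -> Int ~ (e -> Bool) -> g
  unify b ~ e -> Bool
  unify Int ~ g
_ _ : Int
  unify Int ~ Int
  unify Int ~ Int

Answer: Int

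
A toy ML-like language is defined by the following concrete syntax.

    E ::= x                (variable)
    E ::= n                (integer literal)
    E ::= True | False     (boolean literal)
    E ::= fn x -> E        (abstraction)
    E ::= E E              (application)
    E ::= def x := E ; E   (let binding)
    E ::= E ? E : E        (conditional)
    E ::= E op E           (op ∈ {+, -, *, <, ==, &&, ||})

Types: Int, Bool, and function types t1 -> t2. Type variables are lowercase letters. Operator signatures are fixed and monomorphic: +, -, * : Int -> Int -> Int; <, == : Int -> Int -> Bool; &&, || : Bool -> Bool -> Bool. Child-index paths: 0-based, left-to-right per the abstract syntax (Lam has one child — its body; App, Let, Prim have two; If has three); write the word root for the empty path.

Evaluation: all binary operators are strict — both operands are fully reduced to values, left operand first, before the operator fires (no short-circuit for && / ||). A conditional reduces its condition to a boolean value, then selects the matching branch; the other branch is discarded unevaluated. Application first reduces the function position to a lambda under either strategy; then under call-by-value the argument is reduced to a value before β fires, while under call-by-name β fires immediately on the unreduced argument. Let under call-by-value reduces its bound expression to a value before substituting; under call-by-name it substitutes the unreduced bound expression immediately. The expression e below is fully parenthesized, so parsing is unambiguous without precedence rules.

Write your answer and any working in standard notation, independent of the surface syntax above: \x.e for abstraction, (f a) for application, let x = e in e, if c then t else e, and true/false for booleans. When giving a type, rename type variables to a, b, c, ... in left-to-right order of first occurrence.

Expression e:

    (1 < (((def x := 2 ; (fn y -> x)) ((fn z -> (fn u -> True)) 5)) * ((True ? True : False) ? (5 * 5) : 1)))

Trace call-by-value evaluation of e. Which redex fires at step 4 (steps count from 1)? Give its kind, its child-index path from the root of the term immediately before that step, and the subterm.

Working:
step 0: (1 < (((let x = 2 in (\y.x)) ((\z.(\u.true)) 5)) * (if (if true then true else false) then (5 * 5) else 1)))
step 1: [let@1.0.0] (1 < (((\y.2) ((\z.(\u.true)) 5)) * (if (if true then true else false) then (5 * 5) else 1)))
step 2: [beta@1.0.1] (1 < (((\y.2) (\u.true)) * (if (if true then true else false) then (5 * 5) else 1)))
step 3: [beta@1.0] (1 < (2 * (if (if true then true else false) then (5 * 5) else 1)))
step 4: [if@1.1.0] (1 < (2 * (if true then (5 * 5) else 1)))

Answer: if at 1.1.0 : (if true then true else false)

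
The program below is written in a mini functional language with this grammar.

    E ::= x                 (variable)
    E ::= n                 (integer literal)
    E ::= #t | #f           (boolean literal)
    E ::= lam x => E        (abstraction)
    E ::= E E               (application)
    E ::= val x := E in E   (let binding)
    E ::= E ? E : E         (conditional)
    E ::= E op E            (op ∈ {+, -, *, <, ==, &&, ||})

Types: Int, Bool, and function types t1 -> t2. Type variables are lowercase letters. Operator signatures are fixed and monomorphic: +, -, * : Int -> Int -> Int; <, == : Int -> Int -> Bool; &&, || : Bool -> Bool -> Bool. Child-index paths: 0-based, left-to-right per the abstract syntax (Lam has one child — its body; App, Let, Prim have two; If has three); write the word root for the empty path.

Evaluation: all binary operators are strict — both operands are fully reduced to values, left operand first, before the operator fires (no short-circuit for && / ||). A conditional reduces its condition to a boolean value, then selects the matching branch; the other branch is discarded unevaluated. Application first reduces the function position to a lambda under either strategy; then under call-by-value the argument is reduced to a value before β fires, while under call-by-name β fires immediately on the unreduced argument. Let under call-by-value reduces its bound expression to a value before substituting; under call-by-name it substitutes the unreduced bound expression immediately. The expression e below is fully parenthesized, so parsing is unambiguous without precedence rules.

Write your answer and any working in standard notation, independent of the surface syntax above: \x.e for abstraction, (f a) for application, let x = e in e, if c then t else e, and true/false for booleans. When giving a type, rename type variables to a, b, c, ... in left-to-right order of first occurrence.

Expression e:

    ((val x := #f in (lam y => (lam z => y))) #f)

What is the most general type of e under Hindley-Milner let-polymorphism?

Derivation:
let x : Bool
y : a
\z._ : b -> a
\y._ : a -> b -> a
  unify a -> b -> a ~ Bool -> c
  unify a ~ Bool
  unify b -> Bool ~ c
_ _ : b -> Bool

Answer: a -> Bool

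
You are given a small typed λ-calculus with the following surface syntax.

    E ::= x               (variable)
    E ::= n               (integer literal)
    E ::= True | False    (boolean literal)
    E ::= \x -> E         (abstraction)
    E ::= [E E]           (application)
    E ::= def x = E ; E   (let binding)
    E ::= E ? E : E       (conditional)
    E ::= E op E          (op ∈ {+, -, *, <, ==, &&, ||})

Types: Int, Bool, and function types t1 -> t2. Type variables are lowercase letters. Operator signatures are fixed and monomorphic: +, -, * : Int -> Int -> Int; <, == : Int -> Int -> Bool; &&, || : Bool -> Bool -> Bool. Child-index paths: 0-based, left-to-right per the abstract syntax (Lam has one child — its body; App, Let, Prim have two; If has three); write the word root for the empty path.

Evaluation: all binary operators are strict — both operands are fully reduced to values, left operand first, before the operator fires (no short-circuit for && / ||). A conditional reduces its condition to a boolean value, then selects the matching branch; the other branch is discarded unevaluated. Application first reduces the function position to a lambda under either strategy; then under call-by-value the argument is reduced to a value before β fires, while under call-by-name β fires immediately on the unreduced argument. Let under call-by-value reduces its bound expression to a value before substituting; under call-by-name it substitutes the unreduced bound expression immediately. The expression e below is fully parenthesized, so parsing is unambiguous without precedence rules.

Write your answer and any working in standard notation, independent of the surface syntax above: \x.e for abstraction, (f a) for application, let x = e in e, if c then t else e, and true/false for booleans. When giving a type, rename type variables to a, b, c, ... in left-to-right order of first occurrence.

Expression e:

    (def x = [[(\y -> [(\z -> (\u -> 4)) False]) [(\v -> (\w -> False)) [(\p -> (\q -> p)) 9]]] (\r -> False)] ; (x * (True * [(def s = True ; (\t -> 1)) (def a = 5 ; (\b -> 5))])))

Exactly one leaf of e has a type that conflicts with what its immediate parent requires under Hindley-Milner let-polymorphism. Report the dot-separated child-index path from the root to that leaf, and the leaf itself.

Answer: 1.1.0 : true

Trace:
\u._ : c -> Int
\z._ : b -> c -> Int
  unify b -> c -> Int ~ Bool -> d
  unify b ~ Bool
  unify c -> Int ~ d
_ _ : c -> Int
\y._ : a -> c -> Int
\w._ : f -> Bool
\v._ : e -> f -> Bool
p : g
\q._ : h -> g
\p._ : g -> h -> g
  unify g -> h -> g ~ Int -> i
  unify g ~ Int
  unify h -> Int ~ i
_ _ : h -> Int
  unify e -> f -> Bool ~ (h -> Int) -> j
  unify e ~ h -> Int
  unify f -> Bool ~ j
_ _ : f -> Bool
  unify a -> c -> Int ~ (f -> Bool) -> k
  unify a ~ f -> Bool
  unify c -> Int ~ k
_ _ : c -> Int
\r._ : l -> Bool
  unify c -> Int ~ (l -> Bool) -> m
  unify c ~ l -> Bool
  unify Int ~ m
_ _ : Int
let x : Int
x : Int
  unify Int ~ Int
  unify Bool ~ Int
  FAIL: mismatch Bool ~ Int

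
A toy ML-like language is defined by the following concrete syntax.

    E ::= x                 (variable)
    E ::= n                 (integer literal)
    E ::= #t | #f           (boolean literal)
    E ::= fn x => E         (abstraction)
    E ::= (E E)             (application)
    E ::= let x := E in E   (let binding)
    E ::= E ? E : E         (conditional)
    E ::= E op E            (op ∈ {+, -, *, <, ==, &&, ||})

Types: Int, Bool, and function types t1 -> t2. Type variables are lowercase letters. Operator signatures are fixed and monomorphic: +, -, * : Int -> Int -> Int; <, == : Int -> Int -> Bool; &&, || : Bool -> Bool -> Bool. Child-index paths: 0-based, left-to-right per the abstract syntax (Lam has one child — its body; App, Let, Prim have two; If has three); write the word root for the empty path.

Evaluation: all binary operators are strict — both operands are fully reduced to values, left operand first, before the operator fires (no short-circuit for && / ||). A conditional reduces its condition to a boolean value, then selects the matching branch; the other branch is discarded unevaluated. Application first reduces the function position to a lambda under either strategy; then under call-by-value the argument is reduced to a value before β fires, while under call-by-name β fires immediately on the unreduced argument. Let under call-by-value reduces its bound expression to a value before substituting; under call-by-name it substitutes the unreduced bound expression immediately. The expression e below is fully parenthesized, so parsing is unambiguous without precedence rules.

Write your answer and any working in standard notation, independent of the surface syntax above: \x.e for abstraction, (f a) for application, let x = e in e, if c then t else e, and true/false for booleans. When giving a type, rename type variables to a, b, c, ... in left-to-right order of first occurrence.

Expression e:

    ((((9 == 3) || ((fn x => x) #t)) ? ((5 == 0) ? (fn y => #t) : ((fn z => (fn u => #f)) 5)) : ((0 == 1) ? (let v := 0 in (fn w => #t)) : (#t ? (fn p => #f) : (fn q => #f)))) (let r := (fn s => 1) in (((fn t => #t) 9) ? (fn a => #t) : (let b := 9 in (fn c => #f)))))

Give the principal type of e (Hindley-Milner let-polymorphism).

Answer: Bool

Working:
  unify Int ~ Int
  unify Int ~ Int
  unify Bool ~ Bool
x : a
\x._ : a -> a
  unify a -> a ~ Bool -> b
  unify a ~ Bool
  unify Bool ~ b
_ _ : Bool
  unify Bool ~ Bool
  unify Bool ~ Bool
  unify Int ~ Int
  unify Int ~ Int
  unify Bool ~ Bool
\y._ : c -> Bool
\u._ : e -> Bool
\z._ : d -> e -> Bool
  unify d -> e -> Bool ~ Int -> f
  unify d ~ Int
  unify e -> Bool ~ f
_ _ : e -> Bool
  unify c -> Bool ~ e -> Bool
  unify c ~ e
  unify Bool ~ Bool
  unify Int ~ Int
  unify Int ~ Int
  unify Bool ~ Bool
let v : Int
\w._ : g -> Bool
  unify Bool ~ Bool
\p._ : h -> Bool
\q._ : i -> Bool
  unify h -> Bool ~ i -> Bool
  unify h ~ i
  unify Bool ~ Bool
  unify g -> Bool ~ i -> Bool
  unify g ~ i
  unify Bool ~ Bool
  unify e -> Bool ~ i -> Bool
  unify e ~ i
  unify Bool ~ Bool
\s._ : j -> Int
let r : forall. j -> Int
\t._ : k -> Bool
  unify k -> Bool ~ Int -> l
  unify k ~ Int
  unify Bool ~ l
_ _ : Bool
  unify Bool ~ Bool
\a._ : m -> Bool
let b : Int
\c._ : n -> Bool
  unify m -> Bool ~ n -> Bool
  unify m ~ n
  unify Bool ~ Bool
  unify i -> Bool ~ (n -> Bool) -> o
  unify i ~ n -> Bool
  unify Bool ~ o
_ _ : Bool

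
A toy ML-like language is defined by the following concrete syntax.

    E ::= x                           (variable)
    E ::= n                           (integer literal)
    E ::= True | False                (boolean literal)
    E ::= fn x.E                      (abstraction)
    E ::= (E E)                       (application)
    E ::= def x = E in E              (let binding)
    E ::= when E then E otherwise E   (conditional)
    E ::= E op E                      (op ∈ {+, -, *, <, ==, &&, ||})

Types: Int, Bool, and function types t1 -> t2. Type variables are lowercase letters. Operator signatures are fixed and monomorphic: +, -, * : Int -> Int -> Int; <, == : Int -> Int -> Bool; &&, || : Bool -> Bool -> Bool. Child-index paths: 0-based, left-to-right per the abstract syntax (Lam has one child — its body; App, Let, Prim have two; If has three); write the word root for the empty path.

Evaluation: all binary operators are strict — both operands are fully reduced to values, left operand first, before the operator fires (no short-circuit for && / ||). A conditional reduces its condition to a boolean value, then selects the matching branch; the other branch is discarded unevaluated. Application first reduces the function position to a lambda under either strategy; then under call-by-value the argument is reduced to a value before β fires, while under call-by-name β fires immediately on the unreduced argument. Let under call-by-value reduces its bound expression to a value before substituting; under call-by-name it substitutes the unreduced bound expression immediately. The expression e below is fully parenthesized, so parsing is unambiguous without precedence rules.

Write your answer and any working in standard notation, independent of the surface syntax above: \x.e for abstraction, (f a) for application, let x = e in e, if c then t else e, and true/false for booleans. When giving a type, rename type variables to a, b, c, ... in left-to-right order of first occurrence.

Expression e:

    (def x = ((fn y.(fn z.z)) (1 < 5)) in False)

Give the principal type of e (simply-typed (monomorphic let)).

Trace:
z : b
\z._ : b -> b
\y._ : a -> b -> b
  unify Int ~ Int
  unify Int ~ Int
  unify a -> b -> b ~ Bool -> c
  unify a ~ Bool
  unify b -> b ~ c
_ _ : b -> b
let x : b -> b

Answer: Bool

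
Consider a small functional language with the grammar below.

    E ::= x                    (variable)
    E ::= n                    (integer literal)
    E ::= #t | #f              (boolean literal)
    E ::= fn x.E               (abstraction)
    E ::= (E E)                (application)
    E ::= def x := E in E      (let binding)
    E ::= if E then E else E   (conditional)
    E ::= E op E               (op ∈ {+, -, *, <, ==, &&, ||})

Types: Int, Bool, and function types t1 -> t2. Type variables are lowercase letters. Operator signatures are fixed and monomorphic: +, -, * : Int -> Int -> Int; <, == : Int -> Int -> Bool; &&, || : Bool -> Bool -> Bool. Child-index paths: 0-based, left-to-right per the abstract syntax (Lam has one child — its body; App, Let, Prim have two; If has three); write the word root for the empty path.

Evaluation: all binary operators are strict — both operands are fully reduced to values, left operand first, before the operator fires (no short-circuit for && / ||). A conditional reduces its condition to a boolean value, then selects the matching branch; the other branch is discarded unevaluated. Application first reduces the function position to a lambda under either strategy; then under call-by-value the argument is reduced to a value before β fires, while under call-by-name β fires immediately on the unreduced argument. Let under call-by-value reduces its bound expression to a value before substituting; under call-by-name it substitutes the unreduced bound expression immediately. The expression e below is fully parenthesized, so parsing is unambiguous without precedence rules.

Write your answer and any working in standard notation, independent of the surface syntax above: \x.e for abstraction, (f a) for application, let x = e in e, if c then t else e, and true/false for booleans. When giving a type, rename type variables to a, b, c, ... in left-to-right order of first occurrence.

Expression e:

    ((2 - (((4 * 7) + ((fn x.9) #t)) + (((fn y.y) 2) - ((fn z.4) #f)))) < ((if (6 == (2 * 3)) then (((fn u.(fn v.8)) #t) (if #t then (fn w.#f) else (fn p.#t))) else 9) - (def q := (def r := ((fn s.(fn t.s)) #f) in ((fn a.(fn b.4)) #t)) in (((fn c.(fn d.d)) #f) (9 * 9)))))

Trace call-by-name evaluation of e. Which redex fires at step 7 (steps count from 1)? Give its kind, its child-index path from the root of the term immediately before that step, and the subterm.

Trace:
step 0: ((2 - (((4 * 7) + ((\x.9) true)) + (((\y.y) 2) - ((\z.4) false)))) < ((if (6 == (2 * 3)) then (((\u.(\v.8)) true) (if true then (\w.false) else (\p.true))) else 9) - (let q = (let r = ((\s.(\t.s)) false) in ((\a.(\b.4)) true)) in (((\c.(\d.d)) false) (9 * 9)))))
step 1: [delta@0.1.0.0] ((2 - ((28 + ((\x.9) true)) + (((\y.y) 2) - ((\z.4) false)))) < ((if (6 == (2 * 3)) then (((\u.(\v.8)) true) (if true then (\w.false) else (\p.true))) else 9) - (let q = (let r = ((\s.(\t.s)) false) in ((\a.(\b.4)) true)) in (((\c.(\d.d)) false) (9 * 9)))))
step 2: [beta@0.1.0.1] ((2 - ((28 + 9) + (((\y.y) 2) - ((\z.4) false)))) < ((if (6 == (2 * 3)) then (((\u.(\v.8)) true) (if true then (\w.false) else (\p.true))) else 9) - (let q = (let r = ((\s.(\t.s)) false) in ((\a.(\b.4)) true)) in (((\c.(\d.d)) false) (9 * 9)))))
step 3: [delta@0.1.0] ((2 - (37 + (((\y.y) 2) - ((\z.4) false)))) < ((if (6 == (2 * 3)) then (((\u.(\v.8)) true) (if true then (\w.false) else (\p.true))) else 9) - (let q = (let r = ((\s.(\t.s)) false) in ((\a.(\b.4)) true)) in (((\c.(\d.d)) false) (9 * 9)))))
step 4: [beta@0.1.1.0] ((2 - (37 + (2 - ((\z.4) false)))) < ((if (6 == (2 * 3)) then (((\u.(\v.8)) true) (if true then (\w.false) else (\p.true))) else 9) - (let q = (let r = ((\s.(\t.s)) false) in ((\a.(\b.4)) true)) in (((\c.(\d.d)) false) (9 * 9)))))
step 5: [beta@0.1.1.1] ((2 - (37 + (2 - 4))) < ((if (6 == (2 * 3)) then (((\u.(\v.8)) true) (if true then (\w.false) else (\p.true))) else 9) - (let q = (let r = ((\s.(\t.s)) false) in ((\a.(\b.4)) true)) in (((\c.(\d.d)) false) (9 * 9)))))
step 6: [delta@0.1.1] ((2 - (37 + -2)) < ((if (6 == (2 * 3)) then (((\u.(\v.8)) true) (if true then (\w.false) else (\p.true))) else 9) - (let q = (let r = ((\s.(\t.s)) false) in ((\a.(\b.4)) true)) in (((\c.(\d.d)) false) (9 * 9)))))
step 7: [delta@0.1] ((2 - 35) < ((if (6 == (2 * 3)) then (((\u.(\v.8)) true) (if true then (\w.false) else (\p.true))) else 9) - (let q = (let r = ((\s.(\t.s)) false) in ((\a.(\b.4)) true)) in (((\c.(\d.d)) false) (9 * 9)))))

Answer: delta at 0.1 : (37 + -2)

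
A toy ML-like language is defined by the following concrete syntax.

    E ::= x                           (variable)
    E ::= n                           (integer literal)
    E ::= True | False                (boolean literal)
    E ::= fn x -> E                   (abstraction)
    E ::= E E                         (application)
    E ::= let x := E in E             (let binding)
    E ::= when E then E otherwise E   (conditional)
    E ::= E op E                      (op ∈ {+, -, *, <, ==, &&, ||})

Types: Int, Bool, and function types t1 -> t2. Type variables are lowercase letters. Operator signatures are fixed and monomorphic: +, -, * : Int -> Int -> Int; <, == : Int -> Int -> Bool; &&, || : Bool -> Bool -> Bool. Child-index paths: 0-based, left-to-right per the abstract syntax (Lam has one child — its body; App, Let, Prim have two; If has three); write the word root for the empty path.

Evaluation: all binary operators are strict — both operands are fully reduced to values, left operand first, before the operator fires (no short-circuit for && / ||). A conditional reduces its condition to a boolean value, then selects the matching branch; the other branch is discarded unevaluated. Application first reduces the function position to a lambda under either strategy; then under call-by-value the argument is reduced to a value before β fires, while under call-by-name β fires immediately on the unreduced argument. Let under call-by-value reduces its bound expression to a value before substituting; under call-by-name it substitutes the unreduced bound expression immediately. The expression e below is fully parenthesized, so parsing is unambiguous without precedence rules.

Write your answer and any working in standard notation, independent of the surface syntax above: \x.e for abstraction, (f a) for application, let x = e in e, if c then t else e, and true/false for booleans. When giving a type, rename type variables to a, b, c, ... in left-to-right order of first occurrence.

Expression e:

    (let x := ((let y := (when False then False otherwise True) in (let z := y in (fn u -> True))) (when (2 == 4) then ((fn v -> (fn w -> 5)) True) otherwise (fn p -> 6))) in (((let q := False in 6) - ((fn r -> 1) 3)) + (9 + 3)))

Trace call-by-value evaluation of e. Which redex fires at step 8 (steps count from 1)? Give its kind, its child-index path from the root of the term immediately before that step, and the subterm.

Trace:
step 0: (let x = ((let y = (if false then false else true) in (let z = y in (\u.true))) (if (2 == 4) then ((\v.(\w.5)) true) else (\p.6))) in (((let q = false in 6) - ((\r.1) 3)) + (9 + 3)))
step 1: [if@0.0.0] (let x = ((let y = true in (let z = y in (\u.true))) (if (2 == 4) then ((\v.(\w.5)) true) else (\p.6))) in (((let q = false in 6) - ((\r.1) 3)) + (9 + 3)))
step 2: [let@0.0] (let x = ((let z = true in (\u.true)) (if (2 == 4) then ((\v.(\w.5)) true) else (\p.6))) in (((let q = false in 6) - ((\r.1) 3)) + (9 + 3)))
step 3: [let@0.0] (let x = ((\u.true) (if (2 == 4) then ((\v.(\w.5)) true) else (\p.6))) in (((let q = false in 6) - ((\r.1) 3)) + (9 + 3)))
step 4: [delta@0.1.0] (let x = ((\u.true) (if false then ((\v.(\w.5)) true) else (\p.6))) in (((let q = false in 6) - ((\r.1) 3)) + (9 + 3)))
step 5: [if@0.1] (let x = ((\u.true) (\p.6)) in (((let q = false in 6) - ((\r.1) 3)) + (9 + 3)))
step 6: [beta@0] (let x = true in (((let q = false in 6) - ((\r.1) 3)) + (9 + 3)))
step 7: [let@root] (((let q = false in 6) - ((\r.1) 3)) + (9 + 3))
step 8: [let@0.0] ((6 - ((\r.1) 3)) + (9 + 3))

Answer: let at 0.0 : (let q = false in 6)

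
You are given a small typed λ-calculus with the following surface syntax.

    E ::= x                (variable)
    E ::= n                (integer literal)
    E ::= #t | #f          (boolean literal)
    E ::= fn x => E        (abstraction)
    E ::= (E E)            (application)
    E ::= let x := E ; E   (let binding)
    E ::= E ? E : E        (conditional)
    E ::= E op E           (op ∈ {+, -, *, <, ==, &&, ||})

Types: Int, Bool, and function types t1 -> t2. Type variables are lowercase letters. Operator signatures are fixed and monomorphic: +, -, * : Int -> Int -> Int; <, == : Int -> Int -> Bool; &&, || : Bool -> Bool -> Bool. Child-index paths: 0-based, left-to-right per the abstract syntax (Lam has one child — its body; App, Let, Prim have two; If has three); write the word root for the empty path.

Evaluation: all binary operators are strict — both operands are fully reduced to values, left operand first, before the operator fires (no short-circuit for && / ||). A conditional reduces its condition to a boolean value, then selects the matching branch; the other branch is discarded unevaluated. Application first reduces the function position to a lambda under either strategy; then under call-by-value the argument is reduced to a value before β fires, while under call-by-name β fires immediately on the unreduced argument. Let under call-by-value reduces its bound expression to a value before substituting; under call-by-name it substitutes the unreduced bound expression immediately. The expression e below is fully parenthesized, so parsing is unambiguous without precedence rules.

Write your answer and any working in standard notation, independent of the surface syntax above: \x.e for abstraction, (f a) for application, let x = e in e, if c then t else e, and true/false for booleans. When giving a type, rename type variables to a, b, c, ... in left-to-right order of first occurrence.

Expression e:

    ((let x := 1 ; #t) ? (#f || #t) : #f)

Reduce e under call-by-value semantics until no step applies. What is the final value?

Trace:
step 0: (if (let x = 1 in true) then (false || true) else false)
step 1: [let@0] (if true then (false || true) else false)
step 2: [if@root] (false || true)
step 3: [delta@root] true

Answer: true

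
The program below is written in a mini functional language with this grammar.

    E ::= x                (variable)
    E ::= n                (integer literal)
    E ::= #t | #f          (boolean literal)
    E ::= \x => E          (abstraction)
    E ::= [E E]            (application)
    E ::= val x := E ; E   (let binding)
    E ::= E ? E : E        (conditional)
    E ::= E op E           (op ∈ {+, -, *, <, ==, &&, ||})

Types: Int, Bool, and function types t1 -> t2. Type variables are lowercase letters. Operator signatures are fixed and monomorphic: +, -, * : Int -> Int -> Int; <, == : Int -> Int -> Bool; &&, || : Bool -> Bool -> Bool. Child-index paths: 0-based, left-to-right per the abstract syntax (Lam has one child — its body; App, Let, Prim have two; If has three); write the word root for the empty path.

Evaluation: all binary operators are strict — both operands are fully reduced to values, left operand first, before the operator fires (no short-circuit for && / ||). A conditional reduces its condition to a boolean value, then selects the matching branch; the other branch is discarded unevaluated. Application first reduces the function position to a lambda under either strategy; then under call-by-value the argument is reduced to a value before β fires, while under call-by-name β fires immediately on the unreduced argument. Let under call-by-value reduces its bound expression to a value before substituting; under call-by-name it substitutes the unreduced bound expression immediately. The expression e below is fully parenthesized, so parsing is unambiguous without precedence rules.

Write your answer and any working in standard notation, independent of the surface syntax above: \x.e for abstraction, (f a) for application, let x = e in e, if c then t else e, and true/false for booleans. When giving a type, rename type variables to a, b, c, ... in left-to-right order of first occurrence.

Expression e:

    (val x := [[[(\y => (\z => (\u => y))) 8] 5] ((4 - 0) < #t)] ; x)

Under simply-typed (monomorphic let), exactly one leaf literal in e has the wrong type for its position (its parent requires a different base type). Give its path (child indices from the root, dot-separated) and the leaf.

Answer: 0.1.1 : true

Derivation:
y : a
\u._ : c -> a
\z._ : b -> c -> a
\y._ : a -> b -> c -> a
  unify a -> b -> c -> a ~ Int -> d
  unify a ~ Int
  unify b -> c -> Int ~ d
_ _ : b -> c -> Int
  unify b -> c -> Int ~ Int -> e
  unify b ~ Int
  unify c -> Int ~ e
_ _ : c -> Int
  unify Int ~ Int
  unify Int ~ Int
  unify Int ~ Int
  unify Bool ~ Int
  FAIL: mismatch Bool ~ Int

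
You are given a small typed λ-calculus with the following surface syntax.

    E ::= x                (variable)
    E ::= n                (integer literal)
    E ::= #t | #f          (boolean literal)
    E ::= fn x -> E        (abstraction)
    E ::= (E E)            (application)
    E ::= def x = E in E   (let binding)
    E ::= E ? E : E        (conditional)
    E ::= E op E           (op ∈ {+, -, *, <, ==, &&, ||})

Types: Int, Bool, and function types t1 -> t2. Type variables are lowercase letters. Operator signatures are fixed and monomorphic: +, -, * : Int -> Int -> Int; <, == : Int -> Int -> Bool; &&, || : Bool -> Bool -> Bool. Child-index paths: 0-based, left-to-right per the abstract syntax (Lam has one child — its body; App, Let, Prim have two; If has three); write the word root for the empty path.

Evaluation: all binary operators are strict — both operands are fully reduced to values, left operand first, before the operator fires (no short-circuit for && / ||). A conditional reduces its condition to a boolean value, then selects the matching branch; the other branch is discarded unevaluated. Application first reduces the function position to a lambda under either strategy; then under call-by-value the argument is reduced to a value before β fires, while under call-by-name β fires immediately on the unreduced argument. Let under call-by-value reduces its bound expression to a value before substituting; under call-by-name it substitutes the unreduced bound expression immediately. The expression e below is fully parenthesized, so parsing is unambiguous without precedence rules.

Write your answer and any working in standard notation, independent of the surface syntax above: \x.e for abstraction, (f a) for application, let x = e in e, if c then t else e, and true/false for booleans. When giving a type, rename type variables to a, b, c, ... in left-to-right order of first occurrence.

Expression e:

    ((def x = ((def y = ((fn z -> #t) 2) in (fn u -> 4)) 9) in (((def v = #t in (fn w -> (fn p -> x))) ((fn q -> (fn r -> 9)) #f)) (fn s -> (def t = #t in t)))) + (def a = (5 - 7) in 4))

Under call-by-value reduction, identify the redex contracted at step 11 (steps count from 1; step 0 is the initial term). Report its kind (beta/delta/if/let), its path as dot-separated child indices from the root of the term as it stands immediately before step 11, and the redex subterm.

Answer: delta at root : (4 + 4)

Trace:
step 0: ((let x = ((let y = ((\z.true) 2) in (\u.4)) 9) in (((let v = true in (\w.(\p.x))) ((\q.(\r.9)) false)) (\s.(let t = true in t)))) + (let a = (5 - 7) in 4))
step 1: [beta@0.0.0.0] ((let x = ((let y = true in (\u.4)) 9) in (((let v = true in (\w.(\p.x))) ((\q.(\r.9)) false)) (\s.(let t = true in t)))) + (let a = (5 - 7) in 4))
step 2: [let@0.0.0] ((let x = ((\u.4) 9) in (((let v = true in (\w.(\p.x))) ((\q.(\r.9)) false)) (\s.(let t = true in t)))) + (let a = (5 - 7) in 4))
step 3: [beta@0.0] ((let x = 4 in (((let v = true in (\w.(\p.x))) ((\q.(\r.9)) false)) (\s.(let t = true in t)))) + (let a = (5 - 7) in 4))
step 4: [let@0] ((((let v = true in (\w.(\p.4))) ((\q.(\r.9)) false)) (\s.(let t = true in t))) + (let a = (5 - 7) in 4))
step 5: [let@0.0.0] ((((\w.(\p.4)) ((\q.(\r.9)) false)) (\s.(let t = true in t))) + (let a = (5 - 7) in 4))
step 6: [beta@0.0.1] ((((\w.(\p.4)) (\r.9)) (\s.(let t = true in t))) + (let a = (5 - 7) in 4))
step 7: [beta@0.0] (((\p.4) (\s.(let t = true in t))) + (let a = (5 - 7) in 4))
step 8: [beta@0] (4 + (let a = (5 - 7) in 4))
step 9: [delta@1.0] (4 + (let a = -2 in 4))
step 10: [let@1] (4 + 4)
step 11: [delta@root] 8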